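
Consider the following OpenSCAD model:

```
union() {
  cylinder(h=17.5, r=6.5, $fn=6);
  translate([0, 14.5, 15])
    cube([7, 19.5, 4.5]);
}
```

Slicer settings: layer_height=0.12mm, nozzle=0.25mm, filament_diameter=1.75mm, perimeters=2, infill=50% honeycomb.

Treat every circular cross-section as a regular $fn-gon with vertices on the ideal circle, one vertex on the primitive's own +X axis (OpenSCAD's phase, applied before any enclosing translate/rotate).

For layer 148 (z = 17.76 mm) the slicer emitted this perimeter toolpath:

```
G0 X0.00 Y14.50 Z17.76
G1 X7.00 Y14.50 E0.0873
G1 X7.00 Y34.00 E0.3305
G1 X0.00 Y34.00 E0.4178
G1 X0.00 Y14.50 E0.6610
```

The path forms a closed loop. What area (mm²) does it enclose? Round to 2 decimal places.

Apply the shoelace formula to the sequence of (X, Y) vertices; enclosed area = 136.50 mm².

136.50 mm²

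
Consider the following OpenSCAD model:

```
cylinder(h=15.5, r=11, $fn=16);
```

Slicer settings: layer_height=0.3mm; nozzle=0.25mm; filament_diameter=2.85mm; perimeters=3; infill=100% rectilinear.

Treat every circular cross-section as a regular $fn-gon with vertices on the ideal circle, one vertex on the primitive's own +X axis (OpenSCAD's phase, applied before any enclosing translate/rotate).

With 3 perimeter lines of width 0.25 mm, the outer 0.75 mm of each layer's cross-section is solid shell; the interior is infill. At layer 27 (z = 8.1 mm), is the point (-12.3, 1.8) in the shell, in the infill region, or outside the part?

At z = 8.1 mm: the r=11 cylinder contributes a regular 16-gon of circumradius 11. Overall, the cross-section is a single solid region. The nearest boundary edge runs (-10.16, 4.21)→(-11.00, 0.00); distance from the point to it = 1.63 mm. The point is not inside any of the regions above, so it lies outside the cross-section (1.63 mm from the nearest boundary).

outside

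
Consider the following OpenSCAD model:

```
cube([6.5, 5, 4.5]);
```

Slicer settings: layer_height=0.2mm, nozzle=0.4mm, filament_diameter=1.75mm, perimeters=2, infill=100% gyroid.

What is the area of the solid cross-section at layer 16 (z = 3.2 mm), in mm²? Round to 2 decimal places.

32.50 mm²

At z = 3.2 mm: the 6.5×5 cube contributes its full rectangle (area 32.50 mm²). Overall, the cross-section is a single solid region. Net area = 32.50 mm².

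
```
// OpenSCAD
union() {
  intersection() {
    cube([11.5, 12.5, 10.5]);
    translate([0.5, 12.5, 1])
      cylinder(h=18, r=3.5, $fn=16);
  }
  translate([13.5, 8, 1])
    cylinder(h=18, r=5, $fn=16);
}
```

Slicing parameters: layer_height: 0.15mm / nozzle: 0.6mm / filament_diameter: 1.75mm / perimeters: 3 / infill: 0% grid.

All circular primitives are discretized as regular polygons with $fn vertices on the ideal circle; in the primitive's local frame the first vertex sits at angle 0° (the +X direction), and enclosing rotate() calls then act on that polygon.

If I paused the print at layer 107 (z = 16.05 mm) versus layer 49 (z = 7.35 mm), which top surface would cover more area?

Layer 107 (z = 16.05): the cube is not intersected at this z (z outside [0, 10.5]); the r=3.5 cylinder at (0.5, 12.5) contributes a regular 16-gon of circumradius 3.5 (area = (16/2)·3.500²·sin(360°/16) = 37.50 mm²); Keeping only the common overlap: at least one operand is absent at this height, so nothing remains; the cylinder at (13.5, 8): section is a regular 16-gon, circumradius r=5 (area = (16/2)·5.000²·sin(360°/16) = 76.54 mm²); Merging all regions: only the r=5 cylinder at (13.5, 8) is present, so the union is just that shape — area = 76.54 mm². So its area = 76.54 mm². Layer 49 (z = 7.35): the 11.5×12.5 cube contributes its full rectangle (area 143.75 mm²); the cylinder at (0.5, 12.5): section is a regular 16-gon, circumradius r=3.5 (area = (16/2)·3.500²·sin(360°/16) = 37.50 mm²); Keeping only the common overlap: the r=3.5 cylinder at (0.5, 12.5) partially overlaps the 11.5×12.5 cube; clipping to the common part keeps 11.10 mm² — area = 11.10 mm²; the r=5 cylinder at (13.5, 8) gives a regular 16-gon of circumradius 5 (constant along its height) (area = (16/2)·5.000²·sin(360°/16) = 76.54 mm²); Merging all regions: the 2 present regions are separate (no shared area or edge), so areas and boundary lengths simply add and each stays a separate island — area = 87.64 mm². So its area = 87.64 mm². Layer 49 is larger (87.64 vs 76.54 mm²).

layer 49 (z = 7.35 mm)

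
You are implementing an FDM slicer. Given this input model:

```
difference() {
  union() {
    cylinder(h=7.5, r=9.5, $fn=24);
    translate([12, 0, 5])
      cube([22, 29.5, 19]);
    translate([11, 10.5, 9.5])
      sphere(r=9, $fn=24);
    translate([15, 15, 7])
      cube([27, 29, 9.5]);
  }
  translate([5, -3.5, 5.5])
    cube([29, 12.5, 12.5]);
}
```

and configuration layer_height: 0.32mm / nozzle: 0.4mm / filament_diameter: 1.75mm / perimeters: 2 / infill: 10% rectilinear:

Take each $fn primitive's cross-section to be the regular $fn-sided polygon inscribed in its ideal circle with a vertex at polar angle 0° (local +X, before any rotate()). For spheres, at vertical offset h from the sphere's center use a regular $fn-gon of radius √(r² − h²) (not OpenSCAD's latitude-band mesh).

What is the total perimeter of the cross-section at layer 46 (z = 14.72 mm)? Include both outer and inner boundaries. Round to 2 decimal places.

At z = 14.72 mm: the cylinder does not reach this height (z outside [0, 7.5]); the 22×29.5 cube at (12, 0) contributes its full rectangle (perimeter 103.00 mm); the sphere at (11, 10.5): section is a regular 24-gon, circumradius = √(r²−h²) = √(9²−5.22²) = 7.332 (perimeter = 2·24·7.332·sin(180°/24) = 45.93 mm); the cube at (15, 15) is present — its section is the full 27×29 rectangle (perimeter 112.00 mm); Merging all regions: the regions partially overlap (shared area 344.44 mm²), so the edge portions inside another operand are dropped and the merged outline is re-measured after clipping — boundary = 158.58 mm; the cube at (5, -3.5) is present — its section is the full 29×12.5 rectangle (perimeter 83.00 mm); Taking the first minus the rest: starting from that combined region, the 29×12.5 cube at (5, -3.5) partially overlaps it — only the 232.87 mm² overlap (of its 362.50 mm²) is removed, clipping the outline — boundary = 147.81 mm. Overall, the cross-section is a single solid region. Total boundary length (outer) = 147.81 mm.

147.81 mm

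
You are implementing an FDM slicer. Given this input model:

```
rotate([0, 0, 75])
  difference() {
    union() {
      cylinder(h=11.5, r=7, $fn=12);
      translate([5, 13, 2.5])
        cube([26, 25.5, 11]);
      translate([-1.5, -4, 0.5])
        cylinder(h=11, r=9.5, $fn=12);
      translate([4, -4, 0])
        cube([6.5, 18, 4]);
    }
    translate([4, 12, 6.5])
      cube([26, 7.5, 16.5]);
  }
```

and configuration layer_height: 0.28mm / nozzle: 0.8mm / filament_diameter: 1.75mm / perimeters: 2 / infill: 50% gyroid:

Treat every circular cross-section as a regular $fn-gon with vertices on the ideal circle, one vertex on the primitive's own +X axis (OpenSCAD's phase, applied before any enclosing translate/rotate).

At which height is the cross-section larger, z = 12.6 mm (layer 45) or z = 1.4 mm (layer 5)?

layer 45 (z = 12.6 mm)

Layer 45 (z = 12.6): the cylinder is absent (z outside [0, 11.5]); the cube at (5, 13) (footprint 26×25.5) is included at this height (area 663.00 mm²); the cylinder at (-1.5, -4) is absent (z outside [0.5, 11.5]); the cube at (4, -4) is not intersected at this z (z outside [0, 4]); Combining (union): only the 26×25.5 cube at (5, 13) is present, so the union is just that shape — area = 663.00 mm²; the cube at (4, 12) is present — its section is the full 26×7.5 rectangle (area 195.00 mm²); Subtracting the remaining from the first: starting from that combined region (663.00 mm²), the 26×7.5 cube at (4, 12) partially overlaps it — only the 162.50 mm² overlap (of its 195.00 mm²) is removed, clipping the outline — area = 500.50 mm²; (whole slice rotated 75° about Z — lengths, areas and connectivity unchanged). So its area = 500.50 mm². Layer 5 (z = 1.4): the r=7 cylinder gives a regular 12-gon of circumradius 7 (constant along its height) (area = (12/2)·7.000²·sin(360°/12) = 147.00 mm²); the cube at (5, 13) is absent (z outside [2.5, 13.5]); the cylinder at (-1.5, -4): section is a regular 12-gon, circumradius r=9.5 (area = (12/2)·9.500²·sin(360°/12) = 270.75 mm²); the cube at (4, -4) (footprint 6.5×18) is included at this height (area 117.00 mm²); Combining (union): the regions partially overlap — summed areas 534.75 mm² minus the doubly-counted overlap 153.70 mm² gives 381.05 mm² — area = 381.05 mm²; the cube at (4, 12) is not intersected at this z (z outside [6.5, 23]); Subtracting the remaining from the first: none of the subtracted shapes is present at this height, so that combined region is unchanged — area = 381.05 mm²; (rotated 75° about Z; rotation is an isometry so areas/perimeters/island counts are preserved). So its area = 381.05 mm². Layer 45 is larger (500.50 vs 381.05 mm²).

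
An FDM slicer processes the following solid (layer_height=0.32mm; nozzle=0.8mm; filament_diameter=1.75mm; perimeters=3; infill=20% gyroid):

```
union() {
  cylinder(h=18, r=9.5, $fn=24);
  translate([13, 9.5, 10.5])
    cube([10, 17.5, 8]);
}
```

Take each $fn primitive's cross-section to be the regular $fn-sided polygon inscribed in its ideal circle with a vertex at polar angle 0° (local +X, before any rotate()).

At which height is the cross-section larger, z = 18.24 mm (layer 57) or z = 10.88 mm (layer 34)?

Layer 57 (z = 18.24): the cylinder is not intersected at this z (z outside [0, 18]); the cube at (13, 9.5) is present — its section is the full 10×17.5 rectangle (area 175.00 mm²); Taking the union: only the 10×17.5 cube at (13, 9.5) is present, so the union is just that shape — area = 175.00 mm². So its area = 175.00 mm². Layer 34 (z = 10.88): the cylinder: section is a regular 24-gon, circumradius r=9.5 (area = (24/2)·9.500²·sin(360°/24) = 280.30 mm²); the cube at (13, 9.5) (footprint 10×17.5) is included at this height (area 175.00 mm²); Merging all regions: the 2 present regions are separate (no shared area or edge), so areas and boundary lengths simply add and each stays a separate island — area = 455.30 mm². So its area = 455.30 mm². Layer 34 is larger (455.30 vs 175.00 mm²).

layer 34 (z = 10.88 mm)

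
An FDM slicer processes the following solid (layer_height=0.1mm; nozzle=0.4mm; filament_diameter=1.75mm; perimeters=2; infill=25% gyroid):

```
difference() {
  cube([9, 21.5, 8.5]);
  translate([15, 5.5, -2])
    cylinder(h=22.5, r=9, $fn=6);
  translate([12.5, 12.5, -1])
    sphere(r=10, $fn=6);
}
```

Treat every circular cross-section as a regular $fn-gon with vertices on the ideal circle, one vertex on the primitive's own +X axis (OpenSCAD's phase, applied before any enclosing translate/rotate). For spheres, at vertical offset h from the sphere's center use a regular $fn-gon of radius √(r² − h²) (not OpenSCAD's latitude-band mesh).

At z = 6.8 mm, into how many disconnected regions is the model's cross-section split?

1

At z = 6.8 mm: the 9×21.5 cube contributes its full rectangle; the cylinder at (15, 5.5): section is a regular 6-gon, circumradius r=9; the sphere at (12.5, 12.5): section is a regular 6-gon, circumradius = √(r²−h²) = √(10²−7.8²) = 6.258; Taking the first minus the rest: starting from the 9×21.5 cube, the r=9 cylinder at (15, 5.5) partially overlaps it — only the 15.59 mm² overlap (of its 210.44 mm²) is removed, clipping the outline; the r=10 sphere at (12.5, 12.5) partially overlaps it — only the 11.90 mm² overlap (of its 101.74 mm²) is removed, clipping the outline — 1 connected region. The result has 1 disconnected region.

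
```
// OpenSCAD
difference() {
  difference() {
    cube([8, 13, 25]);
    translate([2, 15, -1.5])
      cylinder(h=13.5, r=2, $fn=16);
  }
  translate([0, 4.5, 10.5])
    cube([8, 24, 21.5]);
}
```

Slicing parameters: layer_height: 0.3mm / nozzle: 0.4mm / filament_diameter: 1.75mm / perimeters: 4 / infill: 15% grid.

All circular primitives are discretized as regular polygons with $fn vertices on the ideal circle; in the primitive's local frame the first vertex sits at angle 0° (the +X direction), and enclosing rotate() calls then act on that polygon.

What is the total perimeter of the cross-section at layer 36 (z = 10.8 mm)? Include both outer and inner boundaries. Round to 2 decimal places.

At z = 10.8 mm: the cube (footprint 8×13) is included at this height (perimeter 42.00 mm); the r=2 cylinder at (2, 15) contributes a regular 16-gon of circumradius 2 (perimeter = 2·16·2.000·sin(180°/16) = 12.49 mm); Subtracting the remaining from the first: starting from the 8×13 cube, the r=2 cylinder at (2, 15) misses the remaining region (no effect) — boundary = 42.00 mm; the 8×24 cube at (0, 4.5) contributes its full rectangle (perimeter 64.00 mm); After the difference (first − rest): starting from the result so far, the 8×24 cube at (0, 4.5) partially overlaps it — only the 68.00 mm² overlap (of its 192.00 mm²) is removed, clipping the outline — boundary = 25.00 mm. Overall, the cross-section is a single solid region. Total boundary length (outer) = 25.00 mm.

25.00 mm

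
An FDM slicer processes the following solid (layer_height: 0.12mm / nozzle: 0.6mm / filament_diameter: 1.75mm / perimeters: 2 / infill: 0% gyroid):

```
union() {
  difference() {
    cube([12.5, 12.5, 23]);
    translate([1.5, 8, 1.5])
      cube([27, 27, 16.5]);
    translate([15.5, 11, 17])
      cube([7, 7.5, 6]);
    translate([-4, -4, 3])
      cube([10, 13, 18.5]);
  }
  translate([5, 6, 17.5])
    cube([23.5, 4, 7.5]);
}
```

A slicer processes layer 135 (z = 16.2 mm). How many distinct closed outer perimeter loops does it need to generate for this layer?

2

At z = 16.2 mm: the cube (footprint 12.5×12.5) is included at this height; the 27×27 cube at (1.5, 8) contributes its full rectangle; the cube at (15.5, 11) is not intersected at this z (z outside [17, 23]); the cube at (-4, -4) (footprint 10×13) is included at this height; Taking the first minus the rest: starting from the 12.5×12.5 cube, the 27×27 cube at (1.5, 8) partially overlaps it — only the 49.50 mm² overlap (of its 729.00 mm²) is removed, clipping the outline; the 10×13 cube at (-4, -4) partially overlaps it — only the 49.50 mm² overlap (of its 130.00 mm²) is removed, clipping the outline — 2 connected regions; the cube at (5, 6) does not reach this height (z outside [17.5, 25]); Merging all regions: only that combined region is present, so the union is just that shape — 2 connected regions. The result has 2 disconnected regions.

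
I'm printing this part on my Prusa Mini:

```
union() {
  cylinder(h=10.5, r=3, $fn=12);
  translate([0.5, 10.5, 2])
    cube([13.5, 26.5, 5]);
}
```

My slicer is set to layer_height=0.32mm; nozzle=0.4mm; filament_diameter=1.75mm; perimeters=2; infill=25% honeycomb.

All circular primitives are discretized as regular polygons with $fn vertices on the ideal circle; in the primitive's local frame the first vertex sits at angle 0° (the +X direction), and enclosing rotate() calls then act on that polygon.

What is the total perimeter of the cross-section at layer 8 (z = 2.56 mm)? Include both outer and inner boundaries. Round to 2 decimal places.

At z = 2.56 mm: the r=3 cylinder contributes a regular 12-gon of circumradius 3 (perimeter = 2·12·3.000·sin(180°/12) = 18.63 mm); the cube at (0.5, 10.5) is present — its section is the full 13.5×26.5 rectangle (perimeter 80.00 mm); Taking the union: the 2 present regions are separate (no shared area or edge), so areas and boundary lengths simply add and each stays a separate island — boundary = 98.63 mm. Overall, the cross-section has 2 separate islands. Total boundary length (outer) = 98.63 mm.

98.63 mm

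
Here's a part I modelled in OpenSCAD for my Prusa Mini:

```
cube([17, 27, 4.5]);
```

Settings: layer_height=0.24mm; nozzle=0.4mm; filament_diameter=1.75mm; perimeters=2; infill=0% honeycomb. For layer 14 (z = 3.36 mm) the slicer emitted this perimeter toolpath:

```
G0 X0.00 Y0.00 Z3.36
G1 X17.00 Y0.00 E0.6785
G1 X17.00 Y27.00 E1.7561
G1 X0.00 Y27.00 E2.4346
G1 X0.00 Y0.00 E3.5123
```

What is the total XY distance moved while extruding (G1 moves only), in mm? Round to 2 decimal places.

Sum the Euclidean lengths of each G1 segment: total = 88.00 mm.

88.00 mm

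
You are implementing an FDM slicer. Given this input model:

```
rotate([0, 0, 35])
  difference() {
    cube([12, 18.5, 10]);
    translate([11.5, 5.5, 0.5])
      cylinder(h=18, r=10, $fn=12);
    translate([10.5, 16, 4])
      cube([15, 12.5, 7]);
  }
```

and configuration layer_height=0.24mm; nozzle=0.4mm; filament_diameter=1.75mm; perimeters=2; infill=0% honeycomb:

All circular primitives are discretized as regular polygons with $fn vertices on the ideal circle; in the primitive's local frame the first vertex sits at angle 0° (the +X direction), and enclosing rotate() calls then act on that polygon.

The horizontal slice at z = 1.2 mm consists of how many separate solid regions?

1

At z = 1.2 mm: the cube (footprint 12×18.5) is included at this height; the r=10 cylinder at (11.5, 5.5) contributes a regular 12-gon of circumradius 10; the cube at (10.5, 16) does not reach this height (z outside [4, 11]); Taking the first minus the rest: starting from the 12×18.5 cube, the r=10 cylinder at (11.5, 5.5) partially overlaps it — only the 133.57 mm² overlap (of its 300.00 mm²) is removed, clipping the outline — 1 connected region; (rotated 35° about Z; rotation is an isometry so areas/perimeters/island counts are preserved). The result has 1 disconnected region.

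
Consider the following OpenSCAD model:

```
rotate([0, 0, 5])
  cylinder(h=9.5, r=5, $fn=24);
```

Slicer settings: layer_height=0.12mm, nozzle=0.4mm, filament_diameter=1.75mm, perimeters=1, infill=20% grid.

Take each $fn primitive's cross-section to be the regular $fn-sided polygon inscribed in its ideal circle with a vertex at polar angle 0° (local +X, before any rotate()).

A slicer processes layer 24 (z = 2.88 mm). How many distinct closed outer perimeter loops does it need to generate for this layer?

At z = 2.88 mm: the cylinder: section is a regular 24-gon, circumradius r=5; (rotated 5° about Z; rotation is an isometry so areas/perimeters/island counts are preserved). The result has 1 disconnected region.

1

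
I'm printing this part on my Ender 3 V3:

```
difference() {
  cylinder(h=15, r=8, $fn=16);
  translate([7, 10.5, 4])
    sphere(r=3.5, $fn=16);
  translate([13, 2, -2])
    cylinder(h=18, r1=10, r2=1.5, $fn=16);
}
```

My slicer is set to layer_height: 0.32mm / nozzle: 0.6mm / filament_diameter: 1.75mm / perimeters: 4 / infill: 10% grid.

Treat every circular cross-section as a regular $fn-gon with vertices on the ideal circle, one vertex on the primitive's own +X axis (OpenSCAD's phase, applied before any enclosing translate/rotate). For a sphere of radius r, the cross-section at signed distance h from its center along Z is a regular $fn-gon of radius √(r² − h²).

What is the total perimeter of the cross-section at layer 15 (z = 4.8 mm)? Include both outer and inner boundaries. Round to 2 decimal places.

At z = 4.8 mm: the cylinder: section is a regular 16-gon, circumradius r=8 (perimeter = 2·16·8.000·sin(180°/16) = 49.94 mm); the sphere at (7, 10.5): section is a regular 16-gon, circumradius = √(r²−h²) = √(3.5²−0.8²) = 3.407 (perimeter = 2·16·3.407·sin(180°/16) = 21.27 mm); the cone at (13, 2) contributes a regular 16-gon of circumradius 6.789 (interpolated between r1=10 and r2=1.5 at t=0.378) (perimeter = 2·16·6.789·sin(180°/16) = 42.38 mm); Taking the first minus the rest: starting from the r=8 cylinder, the r=3.5 sphere at (7, 10.5) misses the remaining region (no effect); the cone at (13, 2) partially overlaps it — only the 6.10 mm² overlap (of its 141.10 mm²) is removed, clipping the outline — boundary = 49.98 mm. Overall, the cross-section is a single solid region. Total boundary length (outer) = 49.98 mm.

49.98 mm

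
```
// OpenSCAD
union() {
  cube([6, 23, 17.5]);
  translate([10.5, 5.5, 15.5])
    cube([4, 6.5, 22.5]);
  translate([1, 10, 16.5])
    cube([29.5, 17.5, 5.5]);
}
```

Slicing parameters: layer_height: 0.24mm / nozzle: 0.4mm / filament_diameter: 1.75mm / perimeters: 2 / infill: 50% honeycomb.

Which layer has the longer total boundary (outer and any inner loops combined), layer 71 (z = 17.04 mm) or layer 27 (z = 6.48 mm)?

Layer 71 (z = 17.04): the cube is present — its section is the full 6×23 rectangle (perimeter 58.00 mm); the 4×6.5 cube at (10.5, 5.5) contributes its full rectangle (perimeter 21.00 mm); the 29.5×17.5 cube at (1, 10) contributes its full rectangle (perimeter 94.00 mm); Taking the union: the regions partially overlap (shared area 73.00 mm²), so the edge portions inside another operand are dropped and the merged outline is re-measured after clipping — boundary = 125.00 mm. So its perimeter = 125.00 mm. Layer 27 (z = 6.48): the cube (footprint 6×23) is included at this height (perimeter 58.00 mm); the cube at (10.5, 5.5) is absent (z outside [15.5, 38]); the cube at (1, 10) does not reach this height (z outside [16.5, 22]); Merging all regions: only the 6×23 cube is present, so the union is just that shape — boundary = 58.00 mm. So its perimeter = 58.00 mm. Layer 71 is larger (125.00 vs 58.00 mm).

layer 71 (z = 17.04 mm)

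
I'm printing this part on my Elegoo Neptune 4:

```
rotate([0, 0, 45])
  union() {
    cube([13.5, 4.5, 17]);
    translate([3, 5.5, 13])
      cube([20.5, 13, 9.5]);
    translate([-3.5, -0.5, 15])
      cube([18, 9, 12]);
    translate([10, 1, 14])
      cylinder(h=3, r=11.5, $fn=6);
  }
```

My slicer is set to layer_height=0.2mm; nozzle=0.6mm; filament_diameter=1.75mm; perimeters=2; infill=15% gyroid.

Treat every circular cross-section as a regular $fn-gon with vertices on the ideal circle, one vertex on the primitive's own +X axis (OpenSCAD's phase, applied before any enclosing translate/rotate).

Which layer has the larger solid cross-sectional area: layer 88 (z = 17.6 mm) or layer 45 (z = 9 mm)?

Layer 88 (z = 17.6): the cube is absent (z outside [0, 17]); the 20.5×13 cube at (3, 5.5) contributes its full rectangle (area 266.50 mm²); the cube at (-3.5, -0.5) (footprint 18×9) is included at this height (area 162.00 mm²); the cylinder at (10, 1) is absent (z outside [14, 17]); Combining (union): the regions partially overlap — summed areas 428.50 mm² minus the doubly-counted overlap 34.50 mm² gives 394.00 mm² — area = 394.00 mm²; (whole slice rotated 45° about Z — lengths, areas and connectivity unchanged). So its area = 394.00 mm². Layer 45 (z = 9): the cube (footprint 13.5×4.5) is included at this height (area 60.75 mm²); the cube at (3, 5.5) is absent (z outside [13, 22.5]); the cube at (-3.5, -0.5) is not intersected at this z (z outside [15, 27]); the cylinder at (10, 1) is not intersected at this z (z outside [14, 17]); Taking the union: only the 13.5×4.5 cube is present, so the union is just that shape — area = 60.75 mm²; (whole slice rotated 45° about Z — lengths, areas and connectivity unchanged). So its area = 60.75 mm². Layer 88 is larger (394.00 vs 60.75 mm²).

layer 88 (z = 17.6 mm)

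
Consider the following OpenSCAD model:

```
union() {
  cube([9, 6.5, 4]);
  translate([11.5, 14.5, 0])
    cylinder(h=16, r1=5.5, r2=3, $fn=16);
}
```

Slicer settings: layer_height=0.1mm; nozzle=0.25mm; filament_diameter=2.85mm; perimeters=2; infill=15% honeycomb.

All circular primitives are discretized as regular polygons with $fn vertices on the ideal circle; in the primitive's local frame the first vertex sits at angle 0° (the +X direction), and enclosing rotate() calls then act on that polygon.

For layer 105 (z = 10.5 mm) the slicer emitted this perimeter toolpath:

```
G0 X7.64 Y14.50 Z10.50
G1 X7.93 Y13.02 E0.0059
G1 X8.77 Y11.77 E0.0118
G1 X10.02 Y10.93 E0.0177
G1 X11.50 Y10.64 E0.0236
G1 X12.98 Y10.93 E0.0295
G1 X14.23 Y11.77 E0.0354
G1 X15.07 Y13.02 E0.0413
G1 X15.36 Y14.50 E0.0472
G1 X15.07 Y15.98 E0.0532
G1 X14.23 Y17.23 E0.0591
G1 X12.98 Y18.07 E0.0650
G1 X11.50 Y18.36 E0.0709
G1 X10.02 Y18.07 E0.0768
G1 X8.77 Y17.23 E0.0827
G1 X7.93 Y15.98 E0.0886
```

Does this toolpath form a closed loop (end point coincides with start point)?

Start point (G0): (7.64, 14.50). End point (last G1): the path does not return to the start — open.

no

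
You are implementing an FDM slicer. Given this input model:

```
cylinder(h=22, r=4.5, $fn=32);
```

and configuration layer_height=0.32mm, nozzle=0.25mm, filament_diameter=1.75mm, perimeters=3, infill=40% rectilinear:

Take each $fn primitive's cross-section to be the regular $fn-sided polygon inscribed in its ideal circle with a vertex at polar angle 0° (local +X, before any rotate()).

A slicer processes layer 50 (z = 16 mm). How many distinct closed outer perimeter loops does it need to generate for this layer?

At z = 16 mm: the r=4.5 cylinder contributes a regular 32-gon of circumradius 4.5. The result has 1 disconnected region.

1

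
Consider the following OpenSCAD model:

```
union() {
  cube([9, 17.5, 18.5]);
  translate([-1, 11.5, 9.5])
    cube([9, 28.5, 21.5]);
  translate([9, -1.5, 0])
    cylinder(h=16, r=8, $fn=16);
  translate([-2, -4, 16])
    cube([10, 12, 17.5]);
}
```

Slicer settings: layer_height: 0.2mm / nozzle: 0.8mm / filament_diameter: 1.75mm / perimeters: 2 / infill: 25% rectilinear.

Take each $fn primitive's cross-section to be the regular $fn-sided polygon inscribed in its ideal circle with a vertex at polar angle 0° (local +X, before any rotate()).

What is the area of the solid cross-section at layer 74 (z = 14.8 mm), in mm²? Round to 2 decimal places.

At z = 14.8 mm: the 9×17.5 cube contributes its full rectangle (area 157.50 mm²); the cube at (-1, 11.5) (footprint 9×28.5) is included at this height (area 256.50 mm²); the cylinder at (9, -1.5): section is a regular 16-gon, circumradius r=8 (area = (16/2)·8.000²·sin(360°/16) = 195.93 mm²); the cube at (-2, -4) is not intersected at this z (z outside [16, 33.5]); Merging all regions: the regions partially overlap — summed areas 609.93 mm² minus the doubly-counted overlap 85.21 mm² gives 524.73 mm² — area = 524.73 mm². Overall, the cross-section is a single solid region. Net area = 524.73 mm².

524.73 mm²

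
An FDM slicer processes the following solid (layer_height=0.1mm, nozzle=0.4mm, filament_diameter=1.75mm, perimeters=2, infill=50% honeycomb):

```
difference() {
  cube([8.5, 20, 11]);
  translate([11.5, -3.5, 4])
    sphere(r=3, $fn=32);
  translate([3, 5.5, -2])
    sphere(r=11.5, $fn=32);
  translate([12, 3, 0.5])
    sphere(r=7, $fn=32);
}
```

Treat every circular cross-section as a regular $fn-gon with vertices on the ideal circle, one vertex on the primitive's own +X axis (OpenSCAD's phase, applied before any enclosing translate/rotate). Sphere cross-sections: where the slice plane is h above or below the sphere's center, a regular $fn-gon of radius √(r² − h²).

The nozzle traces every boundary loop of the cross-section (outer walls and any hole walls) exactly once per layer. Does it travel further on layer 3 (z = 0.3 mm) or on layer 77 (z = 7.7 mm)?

layer 77 (z = 7.7 mm)

Layer 3 (z = 0.3): the 8.5×20 cube contributes its full rectangle (perimeter 57.00 mm); the sphere at (11.5, -3.5) is absent (|z−center|=3.700 > r=3); the r=11.5 sphere at (3, 5.5) slices to a regular 32-gon of circumradius 11.268 (√(r²−h²) with h=2.3 from center) (perimeter = 2·32·11.268·sin(180°/32) = 70.68 mm); the sphere at (12, 3): section is a regular 32-gon, circumradius = √(r²−h²) = √(7²−0.2²) = 6.997 (perimeter = 2·32·6.997·sin(180°/32) = 43.89 mm); Subtracting the remaining from the first: starting from the 8.5×20 cube, the r=11.5 sphere at (3, 5.5) partially overlaps it — only the 139.25 mm² overlap (of its 396.30 mm²) is removed, clipping the outline; the r=7 sphere at (12, 3) misses the remaining region (no effect) — boundary = 25.73 mm. So its perimeter = 25.73 mm. Layer 77 (z = 7.7): the 8.5×20 cube contributes its full rectangle (perimeter 57.00 mm); the sphere at (11.5, -3.5) does not reach this height (|z−center|=3.700 > r=3); the r=11.5 sphere at (3, 5.5) slices to a regular 32-gon of circumradius 6.177 (√(r²−h²) with h=9.7 from center) (perimeter = 2·32·6.177·sin(180°/32) = 38.75 mm); the sphere at (12, 3) is not intersected at this z (|z−center|=7.200 > r=7); After the difference (first − rest): starting from the 8.5×20 cube, the r=11.5 sphere at (3, 5.5) partially overlaps it — only the 90.07 mm² overlap (of its 119.11 mm²) is removed, clipping the outline — boundary = 49.48 mm. So its perimeter = 49.48 mm. Layer 77 is larger (49.48 vs 25.73 mm).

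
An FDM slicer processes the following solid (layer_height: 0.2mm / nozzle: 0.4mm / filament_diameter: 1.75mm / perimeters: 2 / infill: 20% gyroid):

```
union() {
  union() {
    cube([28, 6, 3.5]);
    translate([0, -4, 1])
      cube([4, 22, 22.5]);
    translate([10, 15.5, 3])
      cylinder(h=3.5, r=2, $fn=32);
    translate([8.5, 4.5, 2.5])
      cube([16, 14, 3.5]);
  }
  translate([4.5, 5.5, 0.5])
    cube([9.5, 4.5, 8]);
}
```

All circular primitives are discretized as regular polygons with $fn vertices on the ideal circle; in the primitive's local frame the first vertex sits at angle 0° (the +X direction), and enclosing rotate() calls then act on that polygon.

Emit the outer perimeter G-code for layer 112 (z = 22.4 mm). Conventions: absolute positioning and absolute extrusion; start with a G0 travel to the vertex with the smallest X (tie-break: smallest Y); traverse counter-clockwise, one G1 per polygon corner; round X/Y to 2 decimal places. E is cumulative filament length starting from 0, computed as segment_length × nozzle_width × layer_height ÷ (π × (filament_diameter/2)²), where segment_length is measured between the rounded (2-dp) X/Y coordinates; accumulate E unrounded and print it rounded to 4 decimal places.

G0 X0.00 Y-4.00 Z22.40
G1 X4.00 Y-4.00 E0.1330
G1 X4.00 Y18.00 E0.8648
G1 X0.00 Y18.00 E0.9978
G1 X0.00 Y-4.00 E1.7295

At z = 22.4 mm: the cube does not reach this height (z outside [0, 3.5]); the cube at (0, -4) is present — its section is the full 4×22 rectangle; the cylinder at (10, 15.5) is absent (z outside [3, 6.5]); the cube at (8.5, 4.5) is absent (z outside [2.5, 6]); Merging all regions: only the 4×22 cube at (0, -4) is present, so the union is just that shape — 1 connected region; the cube at (4.5, 5.5) is not intersected at this z (z outside [0.5, 8.5]); Taking the union: only the result so far is present, so the union is just that shape — 1 connected region. The outline is a single polygon with 4 vertices. Extrusion per mm of travel: 0.4 × 0.2 / (π × 0.875²) = 0.033260. Accumulating E over each segment gives final E = 1.7295.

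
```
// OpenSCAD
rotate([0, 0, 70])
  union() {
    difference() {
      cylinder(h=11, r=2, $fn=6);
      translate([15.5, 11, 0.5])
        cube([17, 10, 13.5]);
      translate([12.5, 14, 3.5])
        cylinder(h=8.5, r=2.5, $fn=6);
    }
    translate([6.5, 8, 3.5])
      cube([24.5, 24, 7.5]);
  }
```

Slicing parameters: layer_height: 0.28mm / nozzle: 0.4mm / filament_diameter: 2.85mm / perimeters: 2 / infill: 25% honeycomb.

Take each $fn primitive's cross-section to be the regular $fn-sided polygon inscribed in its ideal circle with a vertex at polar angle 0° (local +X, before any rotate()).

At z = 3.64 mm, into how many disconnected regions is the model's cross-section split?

2

At z = 3.64 mm: the r=2 cylinder gives a regular 6-gon of circumradius 2 (constant along its height); the cube at (15.5, 11) is present — its section is the full 17×10 rectangle; the cylinder at (12.5, 14): section is a regular 6-gon, circumradius r=2.5; Taking the first minus the rest: starting from the r=2 cylinder, the 17×10 cube at (15.5, 11) misses the remaining region (no effect); the r=2.5 cylinder at (12.5, 14) misses the remaining region (no effect) — 1 connected region; the 24.5×24 cube at (6.5, 8) contributes its full rectangle; Merging all regions: the 2 present regions are separate (no shared area or edge), so areas and boundary lengths simply add and each stays a separate island — 2 connected regions; (whole slice rotated 70° about Z — lengths, areas and connectivity unchanged). The result has 2 disconnected regions.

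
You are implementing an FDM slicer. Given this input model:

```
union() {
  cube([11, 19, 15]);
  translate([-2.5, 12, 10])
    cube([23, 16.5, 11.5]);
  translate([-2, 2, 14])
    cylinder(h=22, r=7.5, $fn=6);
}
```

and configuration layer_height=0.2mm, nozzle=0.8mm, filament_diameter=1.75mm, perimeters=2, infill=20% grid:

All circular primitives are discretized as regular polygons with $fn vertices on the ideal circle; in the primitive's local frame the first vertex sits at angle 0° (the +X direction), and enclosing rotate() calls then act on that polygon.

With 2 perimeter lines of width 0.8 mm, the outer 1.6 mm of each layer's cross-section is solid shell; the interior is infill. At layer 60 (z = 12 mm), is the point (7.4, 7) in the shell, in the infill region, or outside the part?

infill

At z = 12 mm: the cube is present — its section is the full 11×19 rectangle; the cube at (-2.5, 12) (footprint 23×16.5) is included at this height; the cylinder at (-2, 2) does not reach this height (z outside [14, 36]); Merging all regions: the regions partially overlap (shared area 77.00 mm²), so overlapping operands fuse into one piece — 1 connected region. Overall, the cross-section is a single solid region. The nearest boundary edge runs (11.00, 12.00)→(11.00, 0.00); distance from the point to it = 3.60 mm. The point is inside the cross-section and 3.60 mm from the nearest boundary — more than the 1.6 mm shell width (2 × 0.8), so it's in the infill interior.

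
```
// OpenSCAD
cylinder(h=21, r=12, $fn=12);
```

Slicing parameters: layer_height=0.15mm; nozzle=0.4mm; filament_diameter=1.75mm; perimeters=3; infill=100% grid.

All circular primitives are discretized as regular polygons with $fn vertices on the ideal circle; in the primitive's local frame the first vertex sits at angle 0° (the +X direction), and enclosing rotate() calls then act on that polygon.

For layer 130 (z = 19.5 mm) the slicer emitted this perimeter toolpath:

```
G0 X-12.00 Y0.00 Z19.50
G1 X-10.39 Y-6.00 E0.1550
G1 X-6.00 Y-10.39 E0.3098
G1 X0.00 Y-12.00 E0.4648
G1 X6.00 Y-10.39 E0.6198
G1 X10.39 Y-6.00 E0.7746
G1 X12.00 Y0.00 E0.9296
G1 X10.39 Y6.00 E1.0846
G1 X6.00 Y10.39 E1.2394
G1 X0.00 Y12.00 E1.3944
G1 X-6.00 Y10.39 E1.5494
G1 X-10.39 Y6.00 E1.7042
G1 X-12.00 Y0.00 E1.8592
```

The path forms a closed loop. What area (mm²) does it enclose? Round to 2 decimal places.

Apply the shoelace formula to the sequence of (X, Y) vertices; enclosed area = 431.90 mm².

431.90 mm²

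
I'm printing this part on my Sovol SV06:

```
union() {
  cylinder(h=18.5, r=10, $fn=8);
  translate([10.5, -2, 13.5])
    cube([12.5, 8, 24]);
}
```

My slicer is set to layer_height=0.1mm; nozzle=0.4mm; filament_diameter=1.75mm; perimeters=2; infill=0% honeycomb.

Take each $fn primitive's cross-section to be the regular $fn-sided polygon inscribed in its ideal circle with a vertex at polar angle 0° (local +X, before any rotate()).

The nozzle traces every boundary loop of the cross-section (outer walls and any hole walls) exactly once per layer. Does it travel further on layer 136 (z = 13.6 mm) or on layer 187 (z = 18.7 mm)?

layer 136 (z = 13.6 mm)

Layer 136 (z = 13.6): the cylinder: section is a regular 8-gon, circumradius r=10 (perimeter = 2·8·10.000·sin(180°/8) = 61.23 mm); the cube at (10.5, -2) (footprint 12.5×8) is included at this height (perimeter 41.00 mm); Merging all regions: the 2 present regions are separate (no shared area or edge), so areas and boundary lengths simply add and each stays a separate island — boundary = 102.23 mm. So its perimeter = 102.23 mm. Layer 187 (z = 18.7): the cylinder is not intersected at this z (z outside [0, 18.5]); the cube at (10.5, -2) (footprint 12.5×8) is included at this height (perimeter 41.00 mm); Taking the union: only the 12.5×8 cube at (10.5, -2) is present, so the union is just that shape — boundary = 41.00 mm. So its perimeter = 41.00 mm. Layer 136 is larger (102.23 vs 41.00 mm).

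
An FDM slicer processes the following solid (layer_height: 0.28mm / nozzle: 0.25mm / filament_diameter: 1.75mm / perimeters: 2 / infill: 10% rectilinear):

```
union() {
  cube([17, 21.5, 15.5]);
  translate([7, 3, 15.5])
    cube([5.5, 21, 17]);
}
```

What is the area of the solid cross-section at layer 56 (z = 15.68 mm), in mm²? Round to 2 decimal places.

At z = 15.68 mm: the cube is absent (z outside [0, 15.5]); the cube at (7, 3) (footprint 5.5×21) is included at this height (area 115.50 mm²); Taking the union: only the 5.5×21 cube at (7, 3) is present, so the union is just that shape — area = 115.50 mm². Overall, the cross-section is a single solid region. Net area = 115.50 mm².

115.50 mm²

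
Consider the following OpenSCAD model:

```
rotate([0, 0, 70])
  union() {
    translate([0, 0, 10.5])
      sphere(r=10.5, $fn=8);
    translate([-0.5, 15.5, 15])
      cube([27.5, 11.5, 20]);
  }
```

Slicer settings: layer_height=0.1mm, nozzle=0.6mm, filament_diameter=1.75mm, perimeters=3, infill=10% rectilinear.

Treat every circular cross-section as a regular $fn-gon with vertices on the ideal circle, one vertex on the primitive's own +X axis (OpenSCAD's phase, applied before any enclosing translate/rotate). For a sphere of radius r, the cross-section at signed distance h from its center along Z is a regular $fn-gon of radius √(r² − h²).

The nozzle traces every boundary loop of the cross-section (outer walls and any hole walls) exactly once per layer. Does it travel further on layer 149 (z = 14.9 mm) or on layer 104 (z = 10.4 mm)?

layer 104 (z = 10.4 mm)

Layer 149 (z = 14.9): the r=10.5 sphere slices to a regular 8-gon of circumradius 9.534 (√(r²−h²) with h=4.4 from center) (perimeter = 2·8·9.534·sin(180°/8) = 58.37 mm); the cube at (-0.5, 15.5) is absent (z outside [15, 35]); Taking the union: only the r=10.5 sphere is present, so the union is just that shape — boundary = 58.37 mm; (rotated 70° about Z; rotation is an isometry so areas/perimeters/island counts are preserved). So its perimeter = 58.37 mm. Layer 104 (z = 10.4): the sphere: section is a regular 8-gon, circumradius = √(r²−h²) = √(10.5²−0.1²) = 10.500 (perimeter = 2·8·10.500·sin(180°/8) = 64.29 mm); the cube at (-0.5, 15.5) is not intersected at this z (z outside [15, 35]); Combining (union): only the r=10.5 sphere is present, so the union is just that shape — boundary = 64.29 mm; (whole slice rotated 70° about Z — lengths, areas and connectivity unchanged). So its perimeter = 64.29 mm. Layer 104 is larger (64.29 vs 58.37 mm).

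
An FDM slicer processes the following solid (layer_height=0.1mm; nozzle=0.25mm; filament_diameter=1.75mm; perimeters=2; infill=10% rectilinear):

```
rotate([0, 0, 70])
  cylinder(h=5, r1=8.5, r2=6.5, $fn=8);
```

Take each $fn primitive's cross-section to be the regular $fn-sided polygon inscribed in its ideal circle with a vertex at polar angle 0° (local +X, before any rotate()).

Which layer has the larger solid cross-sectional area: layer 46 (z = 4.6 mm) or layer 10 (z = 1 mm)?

layer 10 (z = 1 mm)

Layer 46 (z = 4.6): the cone contributes a regular 8-gon of circumradius 6.660 (interpolated between r1=8.5 and r2=6.5 at t=0.920) (area = (8/2)·6.660²·sin(360°/8) = 125.46 mm²); (whole slice rotated 70° about Z — lengths, areas and connectivity unchanged). So its area = 125.46 mm². Layer 10 (z = 1): the cone: at t=0.200 of its height the radius interpolates to r₁+(r₂−r₁)t = 8.100, giving a regular 8-gon of that circumradius (area = (8/2)·8.100²·sin(360°/8) = 185.57 mm²); (whole slice rotated 70° about Z — lengths, areas and connectivity unchanged). So its area = 185.57 mm². Layer 10 is larger (185.57 vs 125.46 mm²).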